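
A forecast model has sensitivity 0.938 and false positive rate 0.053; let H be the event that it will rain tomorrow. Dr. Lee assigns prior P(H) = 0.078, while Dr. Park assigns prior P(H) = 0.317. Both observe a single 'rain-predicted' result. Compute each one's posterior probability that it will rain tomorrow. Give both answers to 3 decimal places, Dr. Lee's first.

The likelihood ratio for a 'rain-predicted' result is 0.938/0.053 = 17.698.
Dr. Lee: prior odds 0.078/0.922 = 0.084599; posterior odds 1.4972; posterior probability 0.600.
Dr. Park: prior odds 0.317/0.683 = 0.46413; posterior odds 8.2142; posterior probability 0.891.

Dr. Lee: 0.600; Dr. Park: 0.891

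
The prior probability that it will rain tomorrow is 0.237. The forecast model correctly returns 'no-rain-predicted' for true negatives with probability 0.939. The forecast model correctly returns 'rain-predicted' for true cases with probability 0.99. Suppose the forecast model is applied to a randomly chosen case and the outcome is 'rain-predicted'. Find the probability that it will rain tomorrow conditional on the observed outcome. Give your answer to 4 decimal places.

Let H be the event that it will rain tomorrow. P(H) = 0.237, so P(¬H) = 0.763. With E the 'rain-predicted' result, P(E|H) = 0.99 and P(E|¬H) = 0.061.
P(E) = 0.99·0.237 + 0.061·0.763 = 0.23463 + 0.046543 = 0.28117.
By Bayes' theorem, P(H|E) = 0.23463 / 0.28117 = 0.8345.

P(H | E) ≈ 0.8345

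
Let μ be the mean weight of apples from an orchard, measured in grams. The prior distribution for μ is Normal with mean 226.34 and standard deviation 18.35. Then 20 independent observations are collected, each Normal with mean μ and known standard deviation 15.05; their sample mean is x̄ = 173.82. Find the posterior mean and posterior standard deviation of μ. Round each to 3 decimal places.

With known σ, the Normal prior is conjugate. Weight on the data is w = (n/σ²)/(n/σ² + 1/τ₀²) = 0.0882992/(0.0882992+0.00296980) = 0.96746.
Posterior mean = w·x̄ + (1−w)·μ₀ = 0.96746·173.82 + 0.032539·226.34 = 175.529. Posterior variance = 1/(0.0882992+0.00296980) = 10.9566, so SD = 3.310.

Posterior mean ≈ 175.529; posterior SD ≈ 3.310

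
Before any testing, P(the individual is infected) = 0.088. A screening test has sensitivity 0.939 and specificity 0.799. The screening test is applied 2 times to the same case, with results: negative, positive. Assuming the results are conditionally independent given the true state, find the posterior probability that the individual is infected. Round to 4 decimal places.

Let H be the event that the individual is infected; start with P(H) = 0.088. P('positive'|H) = 0.939, P('positive'|¬H) = 0.201.
Update on result 1 ('negative'): P(H) ← 0.061·0.0880 / (0.061·0.0880 + 0.799·0.9120) = 0.0053680/0.73406 = 0.0073.
Update on result 2 ('positive'): P(H) ← 0.939·0.0073 / (0.939·0.0073 + 0.201·0.9927) = 0.0068667/0.20640 = 0.0333.

Posterior P(H) ≈ 0.0333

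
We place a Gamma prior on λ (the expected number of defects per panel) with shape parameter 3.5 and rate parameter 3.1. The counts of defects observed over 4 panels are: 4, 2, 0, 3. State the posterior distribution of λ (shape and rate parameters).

Total count ∑xᵢ = 9 over n = 4 panels.
Gamma is conjugate to the Poisson likelihood: posterior is Gamma(shape = 3.5+9 = 12.5, rate = 3.1+4 = 7.1).

Posterior: Gamma(shape=12.5, rate=7.1)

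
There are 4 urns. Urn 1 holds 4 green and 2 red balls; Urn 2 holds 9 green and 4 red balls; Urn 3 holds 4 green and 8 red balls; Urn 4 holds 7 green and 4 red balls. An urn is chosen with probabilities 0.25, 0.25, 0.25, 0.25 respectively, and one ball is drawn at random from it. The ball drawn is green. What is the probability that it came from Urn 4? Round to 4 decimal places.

Posterior probability ≈ 0.2733

Tabulate prior·likelihood by source: [1] prior 0.25, lik 0.6667, product 0.1667; [2] prior 0.25, lik 0.6923, product 0.1731; [3] prior 0.25, lik 0.3333, product 0.08333; [4] prior 0.25, lik 0.6364, product 0.1591.
Normalizing constant = 0.58217; the posterior for Urn 4 is its product over the sum, 0.1591/0.58217 = 0.2733.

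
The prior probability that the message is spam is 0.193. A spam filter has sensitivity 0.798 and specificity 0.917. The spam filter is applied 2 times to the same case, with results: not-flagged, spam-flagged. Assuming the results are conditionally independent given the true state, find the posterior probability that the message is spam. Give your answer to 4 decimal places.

With H the event that the message is spam, the joint likelihood of the observed sequence is P(data|H) = 0.202·0.798 = 0.16120 and P(data|¬H) = 0.917·0.083 = 0.076111.
Bayes: P(H|data) = 0.193·0.16120 / (0.193·0.16120 + 0.807·0.076111) = 0.031111/0.092532 = 0.3362.

Posterior P(H) ≈ 0.3362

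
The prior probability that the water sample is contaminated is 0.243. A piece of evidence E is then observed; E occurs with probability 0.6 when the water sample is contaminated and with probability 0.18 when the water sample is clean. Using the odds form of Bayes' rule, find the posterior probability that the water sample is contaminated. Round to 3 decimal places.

Prior odds = 0.243/(1−0.243) = 0.32100.
Likelihood ratio for E = 0.6/0.18 = 3.3333.
Posterior odds = prior odds × LR = 1.0700.
Posterior probability = odds/(1+odds) = 1.0700/2.0700 = 0.517.

Posterior probability ≈ 0.517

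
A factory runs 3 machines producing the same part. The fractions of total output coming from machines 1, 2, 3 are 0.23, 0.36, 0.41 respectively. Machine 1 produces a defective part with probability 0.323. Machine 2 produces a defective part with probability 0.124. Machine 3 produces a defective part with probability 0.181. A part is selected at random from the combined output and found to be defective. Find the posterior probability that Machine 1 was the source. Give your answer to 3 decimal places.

Posterior probability ≈ 0.385

Tabulate prior·likelihood by source: [1] prior 0.23, lik 0.323, product 0.07429; [2] prior 0.36, lik 0.124, product 0.04464; [3] prior 0.41, lik 0.181, product 0.07421.
Normalizing constant = 0.19314; the posterior for Machine 1 is its product over the sum, 0.07429/0.19314 = 0.385.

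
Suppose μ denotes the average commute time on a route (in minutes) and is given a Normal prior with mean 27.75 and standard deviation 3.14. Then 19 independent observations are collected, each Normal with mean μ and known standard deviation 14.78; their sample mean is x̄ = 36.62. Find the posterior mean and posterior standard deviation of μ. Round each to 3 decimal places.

Posterior mean ≈ 31.845; posterior SD ≈ 2.304

With known σ, the Normal prior is conjugate. Weight on the data is w = (n/σ²)/(n/σ² + 1/τ₀²) = 0.0869771/(0.0869771+0.101424) = 0.46166.
Posterior mean = w·x̄ + (1−w)·μ₀ = 0.46166·36.62 + 0.53834·27.75 = 31.845. Posterior variance = 1/(0.0869771+0.101424) = 5.30783, so SD = 2.304.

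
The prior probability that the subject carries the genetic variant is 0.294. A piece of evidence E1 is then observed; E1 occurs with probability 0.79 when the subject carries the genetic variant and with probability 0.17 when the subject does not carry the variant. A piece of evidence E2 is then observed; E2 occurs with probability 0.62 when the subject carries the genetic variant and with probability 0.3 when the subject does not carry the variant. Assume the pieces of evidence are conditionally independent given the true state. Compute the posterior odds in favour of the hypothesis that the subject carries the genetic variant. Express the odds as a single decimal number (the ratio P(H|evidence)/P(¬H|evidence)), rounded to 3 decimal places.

Prior odds = 0.294/(1−0.294) = 0.41643.
Likelihood ratio for E1 = 0.79/0.17 = 4.6471.
Likelihood ratio for E2 = 0.62/0.3 = 2.0667.
Posterior odds = prior odds × LR₁ × LR₂ = 3.9994.

Posterior odds ≈ 3.999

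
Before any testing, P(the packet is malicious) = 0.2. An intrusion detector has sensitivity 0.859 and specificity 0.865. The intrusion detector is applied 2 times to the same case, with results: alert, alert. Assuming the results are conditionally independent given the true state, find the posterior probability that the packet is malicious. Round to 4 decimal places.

With H the event that the packet is malicious, the joint likelihood of the observed sequence is P(data|H) = 0.859·0.859 = 0.73788 and P(data|¬H) = 0.135·0.135 = 0.018225.
Bayes: P(H|data) = 0.2·0.73788 / (0.2·0.73788 + 0.8·0.018225) = 0.14758/0.16216 = 0.9101.

Posterior P(H) ≈ 0.9101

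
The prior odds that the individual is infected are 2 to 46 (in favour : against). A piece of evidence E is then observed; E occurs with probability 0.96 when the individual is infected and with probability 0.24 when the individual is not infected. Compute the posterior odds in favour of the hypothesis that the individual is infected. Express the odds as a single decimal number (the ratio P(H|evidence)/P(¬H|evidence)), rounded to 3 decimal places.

Posterior odds ≈ 0.174

Prior odds = 2/46 = 0.043478.
Likelihood ratio for E = 0.96/0.24 = 4.0000.
Posterior odds = prior odds × LR = 0.17391.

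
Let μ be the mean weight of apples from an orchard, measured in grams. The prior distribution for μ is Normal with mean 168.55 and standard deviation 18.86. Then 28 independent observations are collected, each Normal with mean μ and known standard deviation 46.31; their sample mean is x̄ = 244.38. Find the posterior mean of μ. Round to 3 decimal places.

Posterior mean ≈ 230.944

With known σ, the Normal prior is conjugate. Weight on the data is w = (n/σ²)/(n/σ² + 1/τ₀²) = 0.0130559/(0.0130559+0.00281136) = 0.82282.
Posterior mean = w·x̄ + (1−w)·μ₀ = 0.82282·244.38 + 0.17718·168.55 = 230.944.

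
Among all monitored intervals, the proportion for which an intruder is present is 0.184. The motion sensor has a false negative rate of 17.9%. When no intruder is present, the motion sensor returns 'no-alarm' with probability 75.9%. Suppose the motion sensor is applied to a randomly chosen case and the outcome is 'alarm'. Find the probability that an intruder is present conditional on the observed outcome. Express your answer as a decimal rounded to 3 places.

Write H for 'an intruder is present'. Prior odds H:¬H = 0.184/0.816 = 0.22549. For the 'alarm' outcome, the likelihood ratio is 0.821/0.241 = 3.4066.
Posterior odds = 0.22549 × 3.4066 = 0.76816, so P(H|E) = 0.76816/(1+0.76816) = 0.434.

P(H | E) ≈ 0.434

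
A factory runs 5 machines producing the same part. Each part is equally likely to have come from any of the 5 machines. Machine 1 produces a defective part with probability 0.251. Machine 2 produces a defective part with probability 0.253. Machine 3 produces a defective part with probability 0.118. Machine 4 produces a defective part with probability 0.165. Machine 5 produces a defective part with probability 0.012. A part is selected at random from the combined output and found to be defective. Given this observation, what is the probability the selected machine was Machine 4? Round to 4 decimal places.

Tabulate prior·likelihood by source: [1] prior 0.2, lik 0.251, product 0.05020; [2] prior 0.2, lik 0.253, product 0.05060; [3] prior 0.2, lik 0.118, product 0.02360; [4] prior 0.2, lik 0.165, product 0.03300; [5] prior 0.2, lik 0.012, product 0.002400.
Normalizing constant = 0.15980; the posterior for Machine 4 is its product over the sum, 0.03300/0.15980 = 0.2065.

Posterior probability ≈ 0.2065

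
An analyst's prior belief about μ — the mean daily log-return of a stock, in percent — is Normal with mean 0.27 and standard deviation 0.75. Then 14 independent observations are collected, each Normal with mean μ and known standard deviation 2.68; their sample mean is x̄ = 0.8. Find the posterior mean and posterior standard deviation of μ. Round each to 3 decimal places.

Posterior mean ≈ 0.547; posterior SD ≈ 0.518

With known σ, the Normal prior is conjugate. Weight on the data is w = (n/σ²)/(n/σ² + 1/τ₀²) = 1.94921/(1.94921+1.77778) = 0.52300.
Posterior mean = w·x̄ + (1−w)·μ₀ = 0.52300·0.8 + 0.47700·0.27 = 0.547. Posterior variance = 1/(1.94921+1.77778) = 0.268313, so SD = 0.518.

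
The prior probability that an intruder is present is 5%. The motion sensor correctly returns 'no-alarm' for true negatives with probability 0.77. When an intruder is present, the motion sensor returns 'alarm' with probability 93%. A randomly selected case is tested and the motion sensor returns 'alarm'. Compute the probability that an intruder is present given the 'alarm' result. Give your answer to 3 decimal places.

P(H | E) ≈ 0.175

Let H be the event that an intruder is present. P(H) = 0.05, so P(¬H) = 0.95. With E the 'alarm' result, P(E|H) = 0.93 and P(E|¬H) = 0.23.
P(E) = 0.93·0.05 + 0.23·0.95 = 0.046500 + 0.21850 = 0.26500.
By Bayes' theorem, P(H|E) = 0.046500 / 0.26500 = 0.175.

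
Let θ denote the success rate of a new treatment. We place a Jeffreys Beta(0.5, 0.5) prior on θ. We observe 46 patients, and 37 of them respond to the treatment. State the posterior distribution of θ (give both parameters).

The binomial likelihood is conjugate to the Beta prior: with 37 successes and 9 failures, the posterior is Beta(0.5+37, 0.5+9) = Beta(37.5, 9.5).

Posterior: Beta(37.5, 9.5)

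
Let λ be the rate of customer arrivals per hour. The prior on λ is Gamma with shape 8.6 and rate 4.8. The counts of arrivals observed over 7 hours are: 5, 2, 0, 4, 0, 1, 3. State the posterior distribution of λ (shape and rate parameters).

Total count ∑xᵢ = 15 over n = 7 hours.
Gamma is conjugate to the Poisson likelihood: posterior is Gamma(shape = 8.6+15 = 23.6, rate = 4.8+7 = 11.8).

Posterior: Gamma(shape=23.6, rate=11.8)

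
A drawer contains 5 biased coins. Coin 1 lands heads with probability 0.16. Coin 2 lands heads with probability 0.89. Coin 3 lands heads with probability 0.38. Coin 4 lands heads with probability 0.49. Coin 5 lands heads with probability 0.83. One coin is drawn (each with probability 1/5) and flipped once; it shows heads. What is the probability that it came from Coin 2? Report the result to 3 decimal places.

Posterior probability ≈ 0.324

Tabulate prior·likelihood by source: [1] prior 0.2, lik 0.16, product 0.03200; [2] prior 0.2, lik 0.89, product 0.1780; [3] prior 0.2, lik 0.38, product 0.07600; [4] prior 0.2, lik 0.49, product 0.09800; [5] prior 0.2, lik 0.83, product 0.1660.
Normalizing constant = 0.55000; the posterior for Coin 2 is its product over the sum, 0.1780/0.55000 = 0.324.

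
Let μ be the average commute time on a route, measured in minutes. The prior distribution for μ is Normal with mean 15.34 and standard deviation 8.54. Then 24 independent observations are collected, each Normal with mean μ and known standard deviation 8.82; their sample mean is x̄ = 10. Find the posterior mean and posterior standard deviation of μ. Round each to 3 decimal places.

Posterior mean ≈ 10.227; posterior SD ≈ 1.762

Prior precision 1/τ₀² = 1/8.54² = 0.0137115; data precision n/σ² = 24/8.82² = 0.308513.
Posterior precision = 0.0137115 + 0.308513 = 0.322225, giving posterior SD = 1/√0.322225 = 1.762.
Posterior mean = (0.0137115·15.34 + 0.308513·10) / 0.322225 = 10.227.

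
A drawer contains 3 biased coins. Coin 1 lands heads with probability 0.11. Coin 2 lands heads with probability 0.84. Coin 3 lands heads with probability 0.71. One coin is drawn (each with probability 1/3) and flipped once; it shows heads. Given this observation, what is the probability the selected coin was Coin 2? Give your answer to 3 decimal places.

Tabulate prior·likelihood by source: [1] prior 0.333333, lik 0.11, product 0.03667; [2] prior 0.333333, lik 0.84, product 0.2800; [3] prior 0.333333, lik 0.71, product 0.2367.
Normalizing constant = 0.55333; the posterior for Coin 2 is its product over the sum, 0.2800/0.55333 = 0.506.

Posterior probability ≈ 0.506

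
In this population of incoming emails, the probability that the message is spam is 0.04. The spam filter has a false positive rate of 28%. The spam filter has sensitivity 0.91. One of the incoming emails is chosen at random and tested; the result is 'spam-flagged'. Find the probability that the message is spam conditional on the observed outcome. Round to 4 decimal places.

P(H | E) ≈ 0.1193

Let H be the event that the message is spam. P(H) = 0.04, so P(¬H) = 0.96. With E the 'spam-flagged' result, P(E|H) = 0.91 and P(E|¬H) = 0.28.
P(E) = 0.91·0.04 + 0.28·0.96 = 0.036400 + 0.26880 = 0.30520.
By Bayes' theorem, P(H|E) = 0.036400 / 0.30520 = 0.1193.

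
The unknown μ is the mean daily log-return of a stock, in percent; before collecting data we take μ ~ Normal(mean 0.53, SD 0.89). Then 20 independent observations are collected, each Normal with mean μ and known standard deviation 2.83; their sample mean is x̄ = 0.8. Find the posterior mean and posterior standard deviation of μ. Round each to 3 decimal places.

Posterior mean ≈ 0.709; posterior SD ≈ 0.516

With known σ, the Normal prior is conjugate. Weight on the data is w = (n/σ²)/(n/σ² + 1/τ₀²) = 2.49722/(2.49722+1.26247) = 0.66421.
Posterior mean = w·x̄ + (1−w)·μ₀ = 0.66421·0.8 + 0.33579·0.53 = 0.709. Posterior variance = 1/(2.49722+1.26247) = 0.265979, so SD = 0.516.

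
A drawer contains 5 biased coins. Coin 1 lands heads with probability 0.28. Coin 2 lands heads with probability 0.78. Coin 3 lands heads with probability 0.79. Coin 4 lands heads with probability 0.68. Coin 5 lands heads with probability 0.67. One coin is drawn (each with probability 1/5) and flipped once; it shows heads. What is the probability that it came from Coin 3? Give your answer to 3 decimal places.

P(heads|C1) = 0.28; P(heads|C2) = 0.78; P(heads|C3) = 0.79; P(heads|C4) = 0.68; P(heads|C5) = 0.67.
Prior × likelihood for each source: 0.2·0.28=0.05600, 0.2·0.78=0.1560, 0.2·0.79=0.1580, 0.2·0.68=0.1360, 0.2·0.67=0.1340. Summing gives P(heads) = 0.64000.
P(Coin 3 | heads) = 0.1580 / 0.64000 = 0.247.

Posterior probability ≈ 0.247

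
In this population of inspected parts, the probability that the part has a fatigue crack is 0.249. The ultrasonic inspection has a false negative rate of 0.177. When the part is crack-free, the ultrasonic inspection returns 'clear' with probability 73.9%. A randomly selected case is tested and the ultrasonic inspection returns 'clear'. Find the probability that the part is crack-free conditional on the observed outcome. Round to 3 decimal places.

Write H for 'the part has a fatigue crack'. Prior odds H:¬H = 0.249/0.751 = 0.33156. For the 'clear' outcome, the likelihood ratio is 0.177/0.739 = 0.23951.
Posterior odds = 0.33156 × 0.23951 = 0.079412, so P(H|E) = 0.079412/(1+0.079412) = 0.074. Then P(¬H|E) = 1 − 0.074 = 0.926.

P(¬H | E) ≈ 0.926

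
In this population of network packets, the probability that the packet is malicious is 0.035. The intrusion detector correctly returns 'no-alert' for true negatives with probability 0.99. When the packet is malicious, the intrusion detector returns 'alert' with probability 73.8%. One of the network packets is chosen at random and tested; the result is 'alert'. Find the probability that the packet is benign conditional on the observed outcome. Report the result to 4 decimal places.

P(¬H | E) ≈ 0.2720

Let H be the event that the packet is malicious. P(H) = 0.035, so P(¬H) = 0.965. With E the 'alert' result, P(E|H) = 0.738 and P(E|¬H) = 0.01.
P(E) = 0.738·0.035 + 0.01·0.965 = 0.025830 + 0.0096500 = 0.035480.
By Bayes' theorem, P(H|E) = 0.025830 / 0.035480 = 0.7280. Hence P(¬H|E) = 1 − 0.7280 = 0.2720.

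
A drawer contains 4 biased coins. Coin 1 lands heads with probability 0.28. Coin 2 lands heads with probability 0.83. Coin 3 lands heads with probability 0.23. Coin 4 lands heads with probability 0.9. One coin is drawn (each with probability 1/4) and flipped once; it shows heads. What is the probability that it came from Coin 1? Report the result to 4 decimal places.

Tabulate prior·likelihood by source: [1] prior 0.25, lik 0.28, product 0.07000; [2] prior 0.25, lik 0.83, product 0.2075; [3] prior 0.25, lik 0.23, product 0.05750; [4] prior 0.25, lik 0.9, product 0.2250.
Normalizing constant = 0.56000; the posterior for Coin 1 is its product over the sum, 0.07000/0.56000 = 0.1250.

Posterior probability ≈ 0.1250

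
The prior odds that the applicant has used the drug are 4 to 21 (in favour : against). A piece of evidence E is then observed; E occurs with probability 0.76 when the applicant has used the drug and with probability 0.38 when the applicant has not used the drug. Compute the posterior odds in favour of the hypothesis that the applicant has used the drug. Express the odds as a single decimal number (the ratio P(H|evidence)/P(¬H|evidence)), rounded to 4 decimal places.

Prior odds = 4/21 = 0.19048. In log-odds, ln(0.19048) = -1.6582.
Add log likelihood ratio: ln(2.0000) = 0.69315.
Posterior log-odds = -0.96508, so posterior odds = exp(-0.96508) = 0.38095.

Posterior odds ≈ 0.3810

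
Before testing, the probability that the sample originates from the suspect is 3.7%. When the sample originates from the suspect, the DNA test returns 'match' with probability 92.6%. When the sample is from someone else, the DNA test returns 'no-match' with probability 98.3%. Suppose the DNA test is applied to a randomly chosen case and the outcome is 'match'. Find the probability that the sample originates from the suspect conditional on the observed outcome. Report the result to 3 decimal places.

P(H | E) ≈ 0.677

Let H be the event that the sample originates from the suspect. P(H) = 0.037, so P(¬H) = 0.963. With E the 'match' result, P(E|H) = 0.926 and P(E|¬H) = 0.017.
P(E) = 0.926·0.037 + 0.017·0.963 = 0.034262 + 0.016371 = 0.050633.
By Bayes' theorem, P(H|E) = 0.034262 / 0.050633 = 0.677.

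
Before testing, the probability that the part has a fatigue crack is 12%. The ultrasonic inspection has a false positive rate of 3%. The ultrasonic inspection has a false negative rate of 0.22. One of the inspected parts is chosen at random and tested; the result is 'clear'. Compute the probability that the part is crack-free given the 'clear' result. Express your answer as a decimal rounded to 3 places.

P(¬H | E) ≈ 0.970

Let H be the event that the part has a fatigue crack. P(H) = 0.12, so P(¬H) = 0.88. With E the 'clear' result, P(E|H) = 0.22 and P(E|¬H) = 0.97.
P(E) = 0.22·0.12 + 0.97·0.88 = 0.026400 + 0.85360 = 0.88000.
By Bayes' theorem, P(H|E) = 0.026400 / 0.88000 = 0.030. Hence P(¬H|E) = 1 − 0.030 = 0.970.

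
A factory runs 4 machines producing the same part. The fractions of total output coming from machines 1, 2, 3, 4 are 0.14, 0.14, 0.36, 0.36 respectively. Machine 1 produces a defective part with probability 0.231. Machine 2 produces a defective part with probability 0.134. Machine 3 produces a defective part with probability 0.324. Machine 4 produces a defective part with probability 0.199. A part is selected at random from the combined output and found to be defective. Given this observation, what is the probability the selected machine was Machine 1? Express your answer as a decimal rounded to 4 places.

Tabulate prior·likelihood by source: [1] prior 0.14, lik 0.231, product 0.03234; [2] prior 0.14, lik 0.134, product 0.01876; [3] prior 0.36, lik 0.324, product 0.1166; [4] prior 0.36, lik 0.199, product 0.07164.
Normalizing constant = 0.23938; the posterior for Machine 1 is its product over the sum, 0.03234/0.23938 = 0.1351.

Posterior probability ≈ 0.1351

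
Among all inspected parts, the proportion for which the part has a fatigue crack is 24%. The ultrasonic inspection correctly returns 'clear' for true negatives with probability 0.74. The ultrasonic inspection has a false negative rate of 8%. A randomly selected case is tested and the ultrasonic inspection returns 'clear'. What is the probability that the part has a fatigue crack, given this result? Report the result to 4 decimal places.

P(H | E) ≈ 0.0330

Write H for 'the part has a fatigue crack'. Prior odds H:¬H = 0.24/0.76 = 0.31579. For the 'clear' outcome, the likelihood ratio is 0.08/0.74 = 0.10811.
Posterior odds = 0.31579 × 0.10811 = 0.034139, so P(H|E) = 0.034139/(1+0.034139) = 0.0330.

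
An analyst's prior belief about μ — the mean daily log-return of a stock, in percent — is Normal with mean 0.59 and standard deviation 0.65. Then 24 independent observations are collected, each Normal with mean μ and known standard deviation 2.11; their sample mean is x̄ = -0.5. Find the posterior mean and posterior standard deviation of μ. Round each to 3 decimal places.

With known σ, the Normal prior is conjugate. Weight on the data is w = (n/σ²)/(n/σ² + 1/τ₀²) = 5.39071/(5.39071+2.36686) = 0.69490.
Posterior mean = w·x̄ + (1−w)·μ₀ = 0.69490·-0.5 + 0.30510·0.59 = -0.167. Posterior variance = 1/(5.39071+2.36686) = 0.128906, so SD = 0.359.

Posterior mean ≈ -0.167; posterior SD ≈ 0.359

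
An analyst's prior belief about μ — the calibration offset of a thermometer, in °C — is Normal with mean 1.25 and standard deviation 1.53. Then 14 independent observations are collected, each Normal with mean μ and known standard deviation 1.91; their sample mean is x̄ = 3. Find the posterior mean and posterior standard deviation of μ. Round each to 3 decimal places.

Posterior mean ≈ 2.825; posterior SD ≈ 0.484

With known σ, the Normal prior is conjugate. Weight on the data is w = (n/σ²)/(n/σ² + 1/τ₀²) = 3.83761/(3.83761+0.427186) = 0.89983.
Posterior mean = w·x̄ + (1−w)·μ₀ = 0.89983·3 + 0.10017·1.25 = 2.825. Posterior variance = 1/(3.83761+0.427186) = 0.234478, so SD = 0.484.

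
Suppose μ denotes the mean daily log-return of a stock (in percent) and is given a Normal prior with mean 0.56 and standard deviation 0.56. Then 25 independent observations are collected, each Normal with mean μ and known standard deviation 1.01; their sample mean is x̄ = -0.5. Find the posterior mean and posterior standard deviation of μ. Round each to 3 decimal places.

With known σ, the Normal prior is conjugate. Weight on the data is w = (n/σ²)/(n/σ² + 1/τ₀²) = 24.5074/(24.5074+3.18878) = 0.88487.
Posterior mean = w·x̄ + (1−w)·μ₀ = 0.88487·-0.5 + 0.11513·0.56 = -0.378. Posterior variance = 1/(24.5074+3.18878) = 0.0361061, so SD = 0.190.

Posterior mean ≈ -0.378; posterior SD ≈ 0.190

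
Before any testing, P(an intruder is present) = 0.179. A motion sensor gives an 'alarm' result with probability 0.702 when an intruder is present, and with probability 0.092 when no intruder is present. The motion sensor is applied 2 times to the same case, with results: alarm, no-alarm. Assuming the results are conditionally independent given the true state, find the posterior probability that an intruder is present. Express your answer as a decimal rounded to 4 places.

With H the event that an intruder is present, the joint likelihood of the observed sequence is P(data|H) = 0.702·0.298 = 0.20920 and P(data|¬H) = 0.092·0.908 = 0.083536.
Bayes: P(H|data) = 0.179·0.20920 / (0.179·0.20920 + 0.821·0.083536) = 0.037446/0.10603 = 0.3532.

Posterior P(H) ≈ 0.3532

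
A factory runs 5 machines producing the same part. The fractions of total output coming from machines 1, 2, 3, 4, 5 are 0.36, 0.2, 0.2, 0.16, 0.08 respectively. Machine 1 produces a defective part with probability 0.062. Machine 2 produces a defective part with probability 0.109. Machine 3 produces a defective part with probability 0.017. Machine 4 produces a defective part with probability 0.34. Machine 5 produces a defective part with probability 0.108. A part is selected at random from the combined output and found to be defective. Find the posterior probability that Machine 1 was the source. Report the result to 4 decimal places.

Posterior probability ≈ 0.2019

P(defective|M1) = 0.062; P(defective|M2) = 0.109; P(defective|M3) = 0.017; P(defective|M4) = 0.34; P(defective|M5) = 0.108.
Prior × likelihood for each source: 0.36·0.062=0.02232, 0.2·0.109=0.02180, 0.2·0.017=0.003400, 0.16·0.34=0.05440, 0.08·0.108=0.008640. Summing gives P(defective) = 0.11056.
P(Machine 1 | defective) = 0.02232 / 0.11056 = 0.2019.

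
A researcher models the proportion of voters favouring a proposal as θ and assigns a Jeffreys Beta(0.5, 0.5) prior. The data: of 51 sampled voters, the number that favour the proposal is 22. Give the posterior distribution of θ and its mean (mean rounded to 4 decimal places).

The binomial likelihood is conjugate to the Beta prior: with 22 successes and 29 failures, the posterior is Beta(0.5+22, 0.5+29) = Beta(22.5, 29.5).
Posterior mean = α/(α+β) = 22.5/52 = 0.4327.

Posterior: Beta(22.5, 29.5); mean ≈ 0.4327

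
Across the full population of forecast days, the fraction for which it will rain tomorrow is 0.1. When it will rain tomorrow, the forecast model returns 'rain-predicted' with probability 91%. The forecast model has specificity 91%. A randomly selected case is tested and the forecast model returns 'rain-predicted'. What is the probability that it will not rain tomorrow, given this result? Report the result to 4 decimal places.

Let H be the event that it will rain tomorrow. P(H) = 0.1, so P(¬H) = 0.9. With E the 'rain-predicted' result, P(E|H) = 0.91 and P(E|¬H) = 0.09.
P(E) = 0.91·0.1 + 0.09·0.9 = 0.091000 + 0.081000 = 0.17200.
By Bayes' theorem, P(H|E) = 0.091000 / 0.17200 = 0.5291. Hence P(¬H|E) = 1 − 0.5291 = 0.4709.

P(¬H | E) ≈ 0.4709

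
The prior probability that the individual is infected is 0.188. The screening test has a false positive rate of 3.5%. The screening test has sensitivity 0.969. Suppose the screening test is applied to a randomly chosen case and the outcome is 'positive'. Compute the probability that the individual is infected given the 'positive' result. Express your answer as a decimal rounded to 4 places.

Write H for 'the individual is infected'. Prior odds H:¬H = 0.188/0.812 = 0.23153. For the 'positive' outcome, the likelihood ratio is 0.969/0.035 = 27.686.
Posterior odds = 0.23153 × 27.686 = 6.4100, so P(H|E) = 6.4100/(1+6.4100) = 0.8650.

P(H | E) ≈ 0.8650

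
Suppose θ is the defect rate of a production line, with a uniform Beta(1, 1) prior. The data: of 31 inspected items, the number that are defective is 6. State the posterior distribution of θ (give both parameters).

Posterior: Beta(7, 26)

The binomial likelihood is conjugate to the Beta prior: with 6 successes and 25 failures, the posterior is Beta(1+6, 1+25) = Beta(7, 26).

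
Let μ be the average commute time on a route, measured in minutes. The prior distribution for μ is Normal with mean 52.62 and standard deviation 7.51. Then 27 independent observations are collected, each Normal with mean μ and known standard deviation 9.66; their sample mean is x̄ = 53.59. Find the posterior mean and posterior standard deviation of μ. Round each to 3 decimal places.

Posterior mean ≈ 53.534; posterior SD ≈ 1.805

With known σ, the Normal prior is conjugate. Weight on the data is w = (n/σ²)/(n/σ² + 1/τ₀²) = 0.289341/(0.289341+0.0177305) = 0.94226.
Posterior mean = w·x̄ + (1−w)·μ₀ = 0.94226·53.59 + 0.057741·52.62 = 53.534. Posterior variance = 1/(0.289341+0.0177305) = 3.25657, so SD = 1.805.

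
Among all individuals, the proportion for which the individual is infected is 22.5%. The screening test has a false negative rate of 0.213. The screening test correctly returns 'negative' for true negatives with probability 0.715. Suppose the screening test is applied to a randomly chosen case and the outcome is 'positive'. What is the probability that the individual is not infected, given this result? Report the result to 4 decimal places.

P(¬H | E) ≈ 0.5550

Write H for 'the individual is infected'. Prior odds H:¬H = 0.225/0.775 = 0.29032. For the 'positive' outcome, the likelihood ratio is 0.787/0.285 = 2.7614.
Posterior odds = 0.29032 × 2.7614 = 0.80170, so P(H|E) = 0.80170/(1+0.80170) = 0.4450. Then P(¬H|E) = 1 − 0.4450 = 0.5550.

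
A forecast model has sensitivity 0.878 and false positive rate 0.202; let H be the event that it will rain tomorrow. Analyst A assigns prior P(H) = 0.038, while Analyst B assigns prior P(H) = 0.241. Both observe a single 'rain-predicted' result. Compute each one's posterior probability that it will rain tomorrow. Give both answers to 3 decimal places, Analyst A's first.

The likelihood ratio for a 'rain-predicted' result is 0.878/0.202 = 4.3465.
Analyst A: prior odds 0.038/0.962 = 0.039501; posterior odds 0.17169; posterior probability 0.147.
Analyst B: prior odds 0.241/0.759 = 0.31752; posterior odds 1.3801; posterior probability 0.580.

Analyst A: 0.147; Analyst B: 0.580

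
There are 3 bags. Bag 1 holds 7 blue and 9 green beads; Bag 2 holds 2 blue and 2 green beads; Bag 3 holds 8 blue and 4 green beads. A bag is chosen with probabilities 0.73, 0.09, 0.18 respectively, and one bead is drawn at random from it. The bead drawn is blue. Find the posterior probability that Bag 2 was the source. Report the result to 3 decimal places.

Posterior probability ≈ 0.093

P(blue|Bag 1) = 0.4375; P(blue|Bag 2) = 0.5; P(blue|Bag 3) = 0.6667.
Prior × likelihood for each source: 0.73·0.4375=0.3194, 0.09·0.5=0.04500, 0.18·0.6667=0.1200. Summing gives P(blue) = 0.48437.
P(Bag 2 | blue) = 0.04500 / 0.48437 = 0.093.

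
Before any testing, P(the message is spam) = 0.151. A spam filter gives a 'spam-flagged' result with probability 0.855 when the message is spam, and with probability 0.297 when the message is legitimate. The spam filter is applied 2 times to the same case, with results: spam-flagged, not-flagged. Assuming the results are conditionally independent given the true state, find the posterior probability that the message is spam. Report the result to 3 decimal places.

Let H be the event that the message is spam; start with P(H) = 0.151. P('spam-flagged'|H) = 0.855, P('spam-flagged'|¬H) = 0.297.
Update on result 1 ('spam-flagged'): P(H) ← 0.855·0.1510 / (0.855·0.1510 + 0.297·0.8490) = 0.12910/0.38126 = 0.3386.
Update on result 2 ('not-flagged'): P(H) ← 0.145·0.3386 / (0.145·0.3386 + 0.703·0.6614) = 0.049101/0.51405 = 0.0955.

Posterior P(H) ≈ 0.096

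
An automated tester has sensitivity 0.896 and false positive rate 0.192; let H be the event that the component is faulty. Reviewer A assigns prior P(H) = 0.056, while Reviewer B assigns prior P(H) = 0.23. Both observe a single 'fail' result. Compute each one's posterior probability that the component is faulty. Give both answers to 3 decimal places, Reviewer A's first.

Reviewer A: 0.217; Reviewer B: 0.582

The likelihood ratio for a 'fail' result is 0.896/0.192 = 4.6667.
Reviewer A: prior odds 0.056/0.944 = 0.059322; posterior odds 0.27684; posterior probability 0.217.
Reviewer B: prior odds 0.23/0.77 = 0.29870; posterior odds 1.3939; posterior probability 0.582.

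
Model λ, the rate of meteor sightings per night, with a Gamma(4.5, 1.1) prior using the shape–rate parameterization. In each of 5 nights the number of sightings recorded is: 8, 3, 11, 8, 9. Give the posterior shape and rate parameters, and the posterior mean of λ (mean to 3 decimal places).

The Poisson likelihood adds the total count to the shape and the number of exposure periods to the rate. Here ∑xᵢ = 39 and n = 5, so shape 4.5→43.5 and rate 1.1→6.1.
Posterior mean = shape/rate = 43.5/6.1 = 7.131.

Posterior: Gamma(shape=43.5, rate=6.1); mean ≈ 7.131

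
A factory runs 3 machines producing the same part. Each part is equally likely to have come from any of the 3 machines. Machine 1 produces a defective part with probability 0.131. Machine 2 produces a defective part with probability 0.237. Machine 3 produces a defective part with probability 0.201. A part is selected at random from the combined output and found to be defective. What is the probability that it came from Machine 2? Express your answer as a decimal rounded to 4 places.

Tabulate prior·likelihood by source: [1] prior 0.333333, lik 0.131, product 0.04367; [2] prior 0.333333, lik 0.237, product 0.07900; [3] prior 0.333333, lik 0.201, product 0.06700.
Normalizing constant = 0.18967; the posterior for Machine 2 is its product over the sum, 0.07900/0.18967 = 0.4165.

Posterior probability ≈ 0.4165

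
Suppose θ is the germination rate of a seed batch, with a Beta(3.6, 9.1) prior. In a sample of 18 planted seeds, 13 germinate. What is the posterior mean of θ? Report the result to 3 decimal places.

Observing 13 successes and 5 failures updates Beta(3.6, 9.1) by adding the success and failure counts to the two shape parameters: α = 3.6+13 = 16.6, β = 9.1+5 = 14.1.
E[θ | data] = 16.6/(16.6+14.1) = 0.541.

Posterior mean ≈ 0.541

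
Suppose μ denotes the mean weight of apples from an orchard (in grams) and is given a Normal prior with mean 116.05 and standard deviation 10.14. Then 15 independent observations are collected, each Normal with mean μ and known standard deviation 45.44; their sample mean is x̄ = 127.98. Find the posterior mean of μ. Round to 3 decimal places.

Posterior mean ≈ 121.151

With known σ, the Normal prior is conjugate. Weight on the data is w = (n/σ²)/(n/σ² + 1/τ₀²) = 0.00726465/(0.00726465+0.00972577) = 0.42757.
Posterior mean = w·x̄ + (1−w)·μ₀ = 0.42757·127.98 + 0.57243·116.05 = 121.151.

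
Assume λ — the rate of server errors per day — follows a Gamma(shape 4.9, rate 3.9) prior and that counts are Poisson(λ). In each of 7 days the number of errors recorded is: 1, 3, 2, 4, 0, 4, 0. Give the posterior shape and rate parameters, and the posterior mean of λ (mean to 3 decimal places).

Total count ∑xᵢ = 14 over n = 7 days.
Gamma is conjugate to the Poisson likelihood: posterior is Gamma(shape = 4.9+14 = 18.9, rate = 3.9+7 = 10.9).
Posterior mean = shape/rate = 18.9/10.9 = 1.734.

Posterior: Gamma(shape=18.9, rate=10.9); mean ≈ 1.734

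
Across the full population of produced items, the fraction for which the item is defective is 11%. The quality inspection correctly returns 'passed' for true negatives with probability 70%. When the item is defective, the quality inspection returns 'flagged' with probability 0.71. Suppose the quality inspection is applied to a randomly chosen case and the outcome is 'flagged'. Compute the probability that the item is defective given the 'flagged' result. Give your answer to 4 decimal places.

P(H | E) ≈ 0.2263

Let H be the event that the item is defective. P(H) = 0.11, so P(¬H) = 0.89. With E the 'flagged' result, P(E|H) = 0.71 and P(E|¬H) = 0.3.
P(E) = 0.71·0.11 + 0.3·0.89 = 0.078100 + 0.26700 = 0.34510.
By Bayes' theorem, P(H|E) = 0.078100 / 0.34510 = 0.2263.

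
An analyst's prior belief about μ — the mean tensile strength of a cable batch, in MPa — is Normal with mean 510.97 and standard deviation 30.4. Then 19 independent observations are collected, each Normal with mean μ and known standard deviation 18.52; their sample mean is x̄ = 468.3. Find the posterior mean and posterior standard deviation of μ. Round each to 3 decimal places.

Posterior mean ≈ 469.118; posterior SD ≈ 4.208

With known σ, the Normal prior is conjugate. Weight on the data is w = (n/σ²)/(n/σ² + 1/τ₀²) = 0.0553951/(0.0553951+0.00108206) = 0.98084.
Posterior mean = w·x̄ + (1−w)·μ₀ = 0.98084·468.3 + 0.019159·510.97 = 469.118. Posterior variance = 1/(0.0553951+0.00108206) = 17.7063, so SD = 4.208.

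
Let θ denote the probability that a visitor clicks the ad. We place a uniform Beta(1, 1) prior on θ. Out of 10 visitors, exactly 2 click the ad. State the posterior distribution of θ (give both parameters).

Posterior: Beta(3, 9)

The binomial likelihood is conjugate to the Beta prior: with 2 successes and 8 failures, the posterior is Beta(1+2, 1+8) = Beta(3, 9).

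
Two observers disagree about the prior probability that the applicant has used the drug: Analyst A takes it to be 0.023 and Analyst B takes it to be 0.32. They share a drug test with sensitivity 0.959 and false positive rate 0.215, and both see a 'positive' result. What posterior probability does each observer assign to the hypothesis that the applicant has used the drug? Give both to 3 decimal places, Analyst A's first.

P('+'|H) = 0.959, P('+'|¬H) = 0.215.
Analyst A: numerator 0.959·0.023 = 0.022057; evidence = 0.022057+0.215·0.977 = 0.23211; posterior = 0.095.
Analyst B: numerator 0.959·0.32 = 0.30688; evidence = 0.30688+0.215·0.68 = 0.45308; posterior = 0.677.

Analyst A: 0.095; Analyst B: 0.677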